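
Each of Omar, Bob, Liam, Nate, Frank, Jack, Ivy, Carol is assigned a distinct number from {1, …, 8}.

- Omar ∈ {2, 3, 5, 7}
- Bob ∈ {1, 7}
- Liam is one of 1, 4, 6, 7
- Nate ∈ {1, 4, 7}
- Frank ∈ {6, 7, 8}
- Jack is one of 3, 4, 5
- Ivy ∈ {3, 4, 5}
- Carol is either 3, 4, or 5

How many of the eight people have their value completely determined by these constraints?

3

Among the 8 variables, 2 fits only Omar (and all 8 values in {1, 2, 3, 4, 5, 6, 7, 8} must be used), so Omar = 2.
Among the 7 still-open variables, 8 fits only Frank (and all 7 values in {1, 3, 4, 5, 6, 7, 8} must be used), so Frank = 8.
Among the 6 still-open variables, 6 fits only Liam (and all 6 values in {1, 3, 4, 5, 6, 7} must be used), so Liam = 6.
Jack, Ivy, Carol share exactly the 3 values {3, 4, 5}; by pigeonhole those values go to them, so strike 3, 4, 5 from Nate.
Determined: Omar=2, Liam=6, Frank=8. The other people each still have more than one consistent value. That makes 3.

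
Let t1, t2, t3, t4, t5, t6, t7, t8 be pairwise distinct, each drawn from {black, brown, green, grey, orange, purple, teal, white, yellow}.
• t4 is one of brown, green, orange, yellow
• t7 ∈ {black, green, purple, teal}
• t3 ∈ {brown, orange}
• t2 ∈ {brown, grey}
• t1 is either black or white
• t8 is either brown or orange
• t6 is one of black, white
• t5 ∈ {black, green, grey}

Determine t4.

t1 and t6 between them cover only {black, white} — a naked pair. Remove those values from t5, t7.
t3 and t8 share exactly the 2 values {brown, orange}; by pigeonhole those values go to them, so strike brown, orange from t2, t4.
t2 has just one choice, so t2 = grey. So t5 can't be grey.
That leaves t5 = green. Strike green from t4, t7.
So t4 = yellow.

yellow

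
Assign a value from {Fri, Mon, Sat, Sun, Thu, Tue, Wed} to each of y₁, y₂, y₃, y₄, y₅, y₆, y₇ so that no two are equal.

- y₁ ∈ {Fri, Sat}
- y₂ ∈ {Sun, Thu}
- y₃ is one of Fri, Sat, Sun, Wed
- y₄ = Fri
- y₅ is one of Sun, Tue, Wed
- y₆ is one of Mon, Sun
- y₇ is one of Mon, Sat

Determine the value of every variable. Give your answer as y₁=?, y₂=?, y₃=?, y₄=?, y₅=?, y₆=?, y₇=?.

y₁=Sat, y₂=Thu, y₃=Wed, y₄=Fri, y₅=Tue, y₆=Sun, y₇=Mon

y₄'s domain is down to {Fri}, so y₄ = Fri. So y₁, y₃ can't be Fri.
y₁ has just one choice, so y₁ = Sat. Remove Sat from y₃, y₇.
y₇ has just one choice, so y₇ = Mon. So y₆ can't be Mon.
y₆ has just one choice, so y₆ = Sun. Strike Sun from y₂, y₃, y₅.
That leaves y₂ = Thu.
That leaves y₃ = Wed. Remove Wed from y₅.
y₅ has just one choice, so y₅ = Tue.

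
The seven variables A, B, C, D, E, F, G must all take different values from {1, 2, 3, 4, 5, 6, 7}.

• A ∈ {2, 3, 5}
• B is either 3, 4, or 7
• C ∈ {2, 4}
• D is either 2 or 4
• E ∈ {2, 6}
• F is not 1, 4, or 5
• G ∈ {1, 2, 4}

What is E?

Among the 7 variables, 1 fits only G (and all 7 values in {1, 2, 3, 4, 5, 6, 7} must be used), so G = 1.
Among the 6 still-open variables, 5 fits only A (and all 6 values in {2, 3, 4, 5, 6, 7} must be used), so A = 5.
The 2 variables C and D are confined to {2, 4}, which locks those values in; drop them from B, E, F.
So E = 6.

6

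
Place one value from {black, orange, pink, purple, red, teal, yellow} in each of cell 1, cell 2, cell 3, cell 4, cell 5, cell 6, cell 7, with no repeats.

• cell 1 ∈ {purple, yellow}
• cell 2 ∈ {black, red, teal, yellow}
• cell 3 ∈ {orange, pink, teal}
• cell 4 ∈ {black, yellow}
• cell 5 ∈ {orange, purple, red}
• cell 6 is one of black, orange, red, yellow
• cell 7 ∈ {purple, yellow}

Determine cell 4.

Among the 7 variables, pink fits only cell 3 (and all 7 values in {black, orange, pink, purple, red, teal, yellow} must be used), so cell 3 = pink.
Among the 6 still-open variables, teal fits only cell 2 (and all 6 values in {black, orange, purple, red, teal, yellow} must be used), so cell 2 = teal.
The 2 variables cell 1 and cell 7 are confined to {purple, yellow}, which locks those values in; drop them from cell 4, cell 5, cell 6.
So cell 4 = black.

black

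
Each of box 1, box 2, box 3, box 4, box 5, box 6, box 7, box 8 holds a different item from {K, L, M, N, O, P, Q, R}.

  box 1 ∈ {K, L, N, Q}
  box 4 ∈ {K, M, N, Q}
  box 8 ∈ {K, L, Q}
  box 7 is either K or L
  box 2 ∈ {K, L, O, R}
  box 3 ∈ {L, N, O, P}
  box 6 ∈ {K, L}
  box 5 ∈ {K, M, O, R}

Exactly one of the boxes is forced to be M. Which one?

box 4

The 8 variables draw from only 8 values {K, L, M, N, O, P, Q, R}, so each is used; only box 3 can be P, hence box 3 = P.
box 6 and box 7 between them cover only {K, L} — a naked pair. Remove those values from box 1, box 2, box 4, box 5, box 8.
That leaves box 8 = Q. Strike Q from box 1, box 4.
box 1 has just one choice, so box 1 = N. Eliminate N elsewhere: box 4.
So M goes to box 4.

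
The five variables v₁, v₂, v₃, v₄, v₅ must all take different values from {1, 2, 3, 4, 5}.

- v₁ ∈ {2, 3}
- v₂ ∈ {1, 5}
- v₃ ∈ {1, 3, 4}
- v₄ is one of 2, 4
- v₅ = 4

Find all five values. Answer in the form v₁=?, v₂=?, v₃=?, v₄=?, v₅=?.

v₅'s domain is down to {4}, so v₅ = 4. Eliminate 4 elsewhere: v₃, v₄.
That leaves v₄ = 2. Remove 2 from v₁.
v₁'s domain is down to {3}, so v₁ = 3. Strike 3 from v₃.
v₃'s domain is down to {1}, so v₃ = 1. Remove 1 from v₂.
v₂ must be 5 (only option left).

v₁=3, v₂=5, v₃=1, v₄=2, v₅=4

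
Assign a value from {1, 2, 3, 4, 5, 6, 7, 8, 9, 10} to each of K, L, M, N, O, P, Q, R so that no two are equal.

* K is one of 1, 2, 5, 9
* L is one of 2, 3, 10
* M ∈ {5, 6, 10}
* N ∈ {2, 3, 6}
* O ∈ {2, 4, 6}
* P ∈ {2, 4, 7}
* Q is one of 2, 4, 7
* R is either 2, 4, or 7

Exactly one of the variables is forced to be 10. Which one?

P, Q, R between them cover only {2, 4, 7} — a naked triple. Remove those values from K, L, N, O.
That leaves O = 6. Strike 6 from M, N.
That leaves N = 3. Remove 3 from L.
So 10 goes to L.

L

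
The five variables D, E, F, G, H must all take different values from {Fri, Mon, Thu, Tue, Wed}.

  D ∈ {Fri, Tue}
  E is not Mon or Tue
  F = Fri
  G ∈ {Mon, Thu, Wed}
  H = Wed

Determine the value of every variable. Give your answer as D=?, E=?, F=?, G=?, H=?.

D=Tue, E=Thu, F=Fri, G=Mon, H=Wed

F has just one choice, so F = Fri. Strike Fri from D, E.
H's domain is down to {Wed}, so H = Wed. Strike Wed from E, G.
D has just one choice, so D = Tue.
That leaves E = Thu. Remove Thu from G.
G must be Mon (only option left).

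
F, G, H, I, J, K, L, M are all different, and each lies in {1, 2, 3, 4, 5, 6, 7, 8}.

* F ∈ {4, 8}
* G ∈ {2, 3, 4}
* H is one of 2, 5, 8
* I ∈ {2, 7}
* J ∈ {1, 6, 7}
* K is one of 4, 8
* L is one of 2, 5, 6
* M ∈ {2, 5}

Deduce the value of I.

7

The 8 variables draw from only 8 values {1, 2, 3, 4, 5, 6, 7, 8}, so each is used; only J can be 1, hence J = 1.
The 7 still-open variables together cover exactly {2, 3, 4, 5, 6, 7, 8} — 7 values for 7 variables — and 3 appears only in G's list, so G = 3.
The 6 still-open variables draw from only 6 values {2, 4, 5, 6, 7, 8}, so each is used; only L can be 6, hence L = 6.
The 5 still-open variables together cover exactly {2, 4, 5, 7, 8} — 5 values for 5 variables — and 7 appears only in I's list, so I = 7.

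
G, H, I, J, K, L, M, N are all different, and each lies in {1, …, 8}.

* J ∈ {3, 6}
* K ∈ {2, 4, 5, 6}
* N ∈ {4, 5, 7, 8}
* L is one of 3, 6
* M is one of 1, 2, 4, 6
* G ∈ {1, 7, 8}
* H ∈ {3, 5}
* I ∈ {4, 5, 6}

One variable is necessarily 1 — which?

M

J and L between them cover only {3, 6} — a naked pair. Remove those values from H, I, K, M.
H must be 5 (only option left). Strike 5 from I, K, N.
I must be 4 (only option left). So K, M, N can't be 4.
K has just one choice, so K = 2. Eliminate 2 elsewhere: M.
So 1 goes to M.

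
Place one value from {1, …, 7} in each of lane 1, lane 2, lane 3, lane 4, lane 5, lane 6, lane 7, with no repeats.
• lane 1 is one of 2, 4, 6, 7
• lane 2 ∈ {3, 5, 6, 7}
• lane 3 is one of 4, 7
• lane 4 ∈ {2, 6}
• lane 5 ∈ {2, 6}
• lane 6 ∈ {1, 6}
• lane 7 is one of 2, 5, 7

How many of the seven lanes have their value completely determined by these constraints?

3

The 7 variables together cover exactly {1, 2, 3, 4, 5, 6, 7} — 7 values for 7 variables — and 1 appears only in lane 6's list, so lane 6 = 1.
Among the 6 still-open variables, 3 fits only lane 2 (and all 6 values in {2, 3, 4, 5, 6, 7} must be used), so lane 2 = 3.
The 5 still-open variables together cover exactly {2, 4, 5, 6, 7} — 5 values for 5 variables — and 5 appears only in lane 7's list, so lane 7 = 5.
The 2 variables lane 4 and lane 5 are confined to {2, 6}, which locks those values in; drop them from lane 1.
Determined: lane 2=3, lane 6=1, lane 7=5. The other lanes each still have more than one consistent value. That makes 3.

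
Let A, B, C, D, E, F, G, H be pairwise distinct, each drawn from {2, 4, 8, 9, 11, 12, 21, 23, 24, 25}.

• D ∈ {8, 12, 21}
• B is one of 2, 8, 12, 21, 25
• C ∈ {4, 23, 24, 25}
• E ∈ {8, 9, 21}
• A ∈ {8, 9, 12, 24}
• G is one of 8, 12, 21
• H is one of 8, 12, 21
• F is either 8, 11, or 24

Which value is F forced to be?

11

D, G, H between them cover only {8, 12, 21} — a naked triple. Remove those values from A, B, E, F.
That leaves E = 9. So A can't be 9.
A has just one choice, so A = 24. Eliminate 24 elsewhere: C, F.
So F = 11.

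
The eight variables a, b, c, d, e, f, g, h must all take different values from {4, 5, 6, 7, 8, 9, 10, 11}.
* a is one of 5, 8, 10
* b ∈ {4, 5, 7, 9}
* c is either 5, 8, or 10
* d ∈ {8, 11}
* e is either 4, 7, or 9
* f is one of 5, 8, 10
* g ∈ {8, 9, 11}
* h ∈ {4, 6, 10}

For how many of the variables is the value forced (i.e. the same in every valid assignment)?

The 8 variables draw from only 8 values {4, 5, 6, 7, 8, 9, 10, 11}, so each is used; only h can be 6, hence h = 6.
a, c, f between them cover only {5, 8, 10} — a naked triple. Remove those values from b, d, g.
d must be 11 (only option left). Eliminate 11 elsewhere: g.
g's domain is down to {9}, so g = 9. Eliminate 9 elsewhere: b, e.
Determined: d=11, g=9, h=6. The other variables each still have more than one consistent value. That makes 3.

3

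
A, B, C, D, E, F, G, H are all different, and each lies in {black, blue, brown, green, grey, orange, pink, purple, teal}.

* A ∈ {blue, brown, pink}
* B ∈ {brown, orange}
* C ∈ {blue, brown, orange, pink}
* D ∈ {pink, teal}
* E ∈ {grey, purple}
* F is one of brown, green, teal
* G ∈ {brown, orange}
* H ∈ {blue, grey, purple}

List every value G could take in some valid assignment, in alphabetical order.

The 8 variables together cover exactly {blue, brown, green, grey, orange, pink, purple, teal} — 8 values for 8 variables — and green appears only in F's list, so F = green.
The 7 still-open variables together cover exactly {blue, brown, grey, orange, pink, purple, teal} — 7 values for 7 variables — and teal appears only in D's list, so D = teal.
B and G share exactly the 2 values {brown, orange}; by pigeonhole those values go to them, so strike brown, orange from A, C.
The 2 variables A and C are confined to {blue, pink}, which locks those values in; drop them from H.
No further eliminations apply; G can still be any of brown, orange.

brown, orange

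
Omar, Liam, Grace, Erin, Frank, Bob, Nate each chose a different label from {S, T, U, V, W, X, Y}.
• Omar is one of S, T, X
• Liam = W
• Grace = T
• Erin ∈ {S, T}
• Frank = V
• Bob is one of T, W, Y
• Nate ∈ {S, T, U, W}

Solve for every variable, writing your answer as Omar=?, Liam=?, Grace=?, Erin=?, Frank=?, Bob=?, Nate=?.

Liam's domain is down to {W}, so Liam = W. Remove W from Bob, Nate.
Grace must be T (only option left). So Omar, Erin, Bob, Nate can't be T.
Erin's domain is down to {S}, so Erin = S. Remove S from Omar, Nate.
Frank must be V (only option left).
Bob has just one choice, so Bob = Y.
Nate's domain is down to {U}, so Nate = U.
Omar has just one choice, so Omar = X.

Omar=X, Liam=W, Grace=T, Erin=S, Frank=V, Bob=Y, Nate=U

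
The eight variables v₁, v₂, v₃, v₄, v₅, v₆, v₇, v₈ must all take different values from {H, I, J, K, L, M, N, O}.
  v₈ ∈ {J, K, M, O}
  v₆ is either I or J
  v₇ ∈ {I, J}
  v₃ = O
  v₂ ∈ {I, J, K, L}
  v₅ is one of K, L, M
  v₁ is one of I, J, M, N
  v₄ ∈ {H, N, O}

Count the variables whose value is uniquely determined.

v₃ must be O (only option left). So v₄, v₈ can't be O.
The 7 still-open variables draw from only 7 values {H, I, J, K, L, M, N}, so each is used; only v₄ can be H, hence v₄ = H.
The 6 still-open variables together cover exactly {I, J, K, L, M, N} — 6 values for 6 variables — and N appears only in v₁'s list, so v₁ = N.
v₆ and v₇ share exactly the 2 values {I, J}; by pigeonhole those values go to them, so strike I, J from v₂, v₈.
Determined: v₁=N, v₃=O, v₄=H. The other variables each still have more than one consistent value. That makes 3.

3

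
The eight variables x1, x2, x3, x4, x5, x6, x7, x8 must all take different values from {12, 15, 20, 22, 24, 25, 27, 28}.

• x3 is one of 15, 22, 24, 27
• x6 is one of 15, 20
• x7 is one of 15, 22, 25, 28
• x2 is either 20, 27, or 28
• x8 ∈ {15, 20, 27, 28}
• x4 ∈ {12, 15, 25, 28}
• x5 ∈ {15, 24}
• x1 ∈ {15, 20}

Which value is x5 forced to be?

24

Among the 8 variables, 12 fits only x4 (and all 8 values in {12, 15, 20, 22, 24, 25, 27, 28} must be used), so x4 = 12.
Among the 7 still-open variables, 25 fits only x7 (and all 7 values in {15, 20, 22, 24, 25, 27, 28} must be used), so x7 = 25.
Among the 6 still-open variables, 22 fits only x3 (and all 6 values in {15, 20, 22, 24, 27, 28} must be used), so x3 = 22.
The 5 still-open variables draw from only 5 values {15, 20, 24, 27, 28}, so each is used; only x5 can be 24, hence x5 = 24.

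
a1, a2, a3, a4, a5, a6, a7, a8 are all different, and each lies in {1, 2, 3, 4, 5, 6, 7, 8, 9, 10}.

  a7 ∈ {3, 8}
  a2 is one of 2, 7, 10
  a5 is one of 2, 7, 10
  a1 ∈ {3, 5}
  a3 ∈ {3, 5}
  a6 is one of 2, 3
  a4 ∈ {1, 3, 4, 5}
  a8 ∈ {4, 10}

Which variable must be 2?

a6

The 8 variables draw from only 8 values {1, 2, 3, 4, 5, 7, 8, 10}, so each is used; only a4 can be 1, hence a4 = 1.
The 7 still-open variables draw from only 7 values {2, 3, 4, 5, 7, 8, 10}, so each is used; only a8 can be 4, hence a8 = 4.
The 6 still-open variables draw from only 6 values {2, 3, 5, 7, 8, 10}, so each is used; only a7 can be 8, hence a7 = 8.
a1 and a3 between them cover only {3, 5} — a naked pair. Remove those values from a6.
So 2 goes to a6.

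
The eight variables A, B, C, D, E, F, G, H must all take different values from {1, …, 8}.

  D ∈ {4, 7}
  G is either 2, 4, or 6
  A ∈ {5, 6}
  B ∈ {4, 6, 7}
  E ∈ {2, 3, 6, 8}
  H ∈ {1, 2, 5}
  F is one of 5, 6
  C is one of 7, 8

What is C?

The 8 variables together cover exactly {1, 2, 3, 4, 5, 6, 7, 8} — 8 values for 8 variables — and 1 appears only in H's list, so H = 1.
Among the 7 still-open variables, 3 fits only E (and all 7 values in {2, 3, 4, 5, 6, 7, 8} must be used), so E = 3.
The 6 still-open variables together cover exactly {2, 4, 5, 6, 7, 8} — 6 values for 6 variables — and 2 appears only in G's list, so G = 2.
Among the 5 still-open variables, 8 fits only C (and all 5 values in {4, 5, 6, 7, 8} must be used), so C = 8.

8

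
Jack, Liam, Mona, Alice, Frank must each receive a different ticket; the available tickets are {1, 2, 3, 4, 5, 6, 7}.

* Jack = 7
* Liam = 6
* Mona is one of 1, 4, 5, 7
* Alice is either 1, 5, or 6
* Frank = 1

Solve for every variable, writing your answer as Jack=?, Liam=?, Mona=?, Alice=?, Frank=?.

Jack=7, Liam=6, Mona=4, Alice=5, Frank=1

Jack has just one choice, so Jack = 7. Remove 7 from Mona.
Liam has just one choice, so Liam = 6. So Alice can't be 6.
Frank's domain is down to {1}, so Frank = 1. Eliminate 1 elsewhere: Mona, Alice.
Alice has just one choice, so Alice = 5. Eliminate 5 elsewhere: Mona.
Mona must be 4 (only option left).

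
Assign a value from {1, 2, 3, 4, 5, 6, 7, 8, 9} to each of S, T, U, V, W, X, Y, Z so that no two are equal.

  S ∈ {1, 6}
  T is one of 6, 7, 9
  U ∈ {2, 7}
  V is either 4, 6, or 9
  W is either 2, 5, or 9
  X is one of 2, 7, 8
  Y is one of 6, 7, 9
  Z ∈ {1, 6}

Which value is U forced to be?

2

The 8 variables together cover exactly {1, 2, 4, 5, 6, 7, 8, 9} — 8 values for 8 variables — and 4 appears only in V's list, so V = 4.
The 7 still-open variables together cover exactly {1, 2, 5, 6, 7, 8, 9} — 7 values for 7 variables — and 5 appears only in W's list, so W = 5.
The 6 still-open variables draw from only 6 values {1, 2, 6, 7, 8, 9}, so each is used; only X can be 8, hence X = 8.
Among the 5 still-open variables, 2 fits only U (and all 5 values in {1, 2, 6, 7, 9} must be used), so U = 2.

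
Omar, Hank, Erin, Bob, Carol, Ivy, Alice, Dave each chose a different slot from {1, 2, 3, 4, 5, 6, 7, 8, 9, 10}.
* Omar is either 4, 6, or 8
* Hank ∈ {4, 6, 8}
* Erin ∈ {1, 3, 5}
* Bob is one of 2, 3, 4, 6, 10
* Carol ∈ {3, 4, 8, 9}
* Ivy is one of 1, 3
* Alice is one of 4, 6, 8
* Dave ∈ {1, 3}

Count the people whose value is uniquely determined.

Ivy and Dave between them cover only {1, 3} — a naked pair. Remove those values from Erin, Bob, Carol.
Erin must be 5 (only option left).
Omar, Hank, Alice between them cover only {4, 6, 8} — a naked triple. Remove those values from Bob, Carol.
Carol must be 9 (only option left).
Determined: Erin=5, Carol=9. The other people each still have more than one consistent value. That makes 2.

2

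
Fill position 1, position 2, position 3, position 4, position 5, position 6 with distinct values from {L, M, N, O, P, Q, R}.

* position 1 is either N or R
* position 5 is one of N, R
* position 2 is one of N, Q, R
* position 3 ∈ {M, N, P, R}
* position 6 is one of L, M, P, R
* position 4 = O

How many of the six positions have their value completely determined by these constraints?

position 4 must be O (only option left).
The 2 variables position 1 and position 5 are confined to {N, R}, which locks those values in; drop them from position 2, position 3, position 6.
position 2 must be Q (only option left).
Determined: position 2=Q, position 4=O. The other positions each still have more than one consistent value. That makes 2.

2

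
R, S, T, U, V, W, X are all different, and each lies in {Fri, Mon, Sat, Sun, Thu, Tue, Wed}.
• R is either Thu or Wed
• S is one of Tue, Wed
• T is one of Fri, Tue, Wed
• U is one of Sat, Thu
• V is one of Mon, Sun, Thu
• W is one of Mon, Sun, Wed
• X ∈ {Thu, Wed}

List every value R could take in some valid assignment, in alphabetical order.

Thu, Wed

The 7 variables draw from only 7 values {Fri, Mon, Sat, Sun, Thu, Tue, Wed}, so each is used; only T can be Fri, hence T = Fri.
Among the 6 still-open variables, Sat fits only U (and all 6 values in {Mon, Sat, Sun, Thu, Tue, Wed} must be used), so U = Sat.
The 5 still-open variables draw from only 5 values {Mon, Sun, Thu, Tue, Wed}, so each is used; only S can be Tue, hence S = Tue.
R and X between them cover only {Thu, Wed} — a naked pair. Remove those values from V, W.
No further eliminations apply; R can still be any of Thu, Wed.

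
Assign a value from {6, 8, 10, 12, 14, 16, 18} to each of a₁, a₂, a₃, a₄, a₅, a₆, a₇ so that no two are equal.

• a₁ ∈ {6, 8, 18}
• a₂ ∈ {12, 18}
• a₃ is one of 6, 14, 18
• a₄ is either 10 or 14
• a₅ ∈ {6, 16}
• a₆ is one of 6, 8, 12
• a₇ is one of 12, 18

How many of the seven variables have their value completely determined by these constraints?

3

Among the 7 variables, 10 fits only a₄ (and all 7 values in {6, 8, 10, 12, 14, 16, 18} must be used), so a₄ = 10.
The 6 still-open variables together cover exactly {6, 8, 12, 14, 16, 18} — 6 values for 6 variables — and 14 appears only in a₃'s list, so a₃ = 14.
The 5 still-open variables together cover exactly {6, 8, 12, 16, 18} — 5 values for 5 variables — and 16 appears only in a₅'s list, so a₅ = 16.
a₂ and a₇ share exactly the 2 values {12, 18}; by pigeonhole those values go to them, so strike 12, 18 from a₁, a₆.
Determined: a₃=14, a₄=10, a₅=16. The other variables each still have more than one consistent value. That makes 3.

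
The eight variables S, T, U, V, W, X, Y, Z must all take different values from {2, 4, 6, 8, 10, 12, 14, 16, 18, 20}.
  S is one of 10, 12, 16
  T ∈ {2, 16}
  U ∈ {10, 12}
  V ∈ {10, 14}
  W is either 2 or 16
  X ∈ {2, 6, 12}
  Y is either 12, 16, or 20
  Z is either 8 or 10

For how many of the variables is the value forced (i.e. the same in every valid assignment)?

4

The 8 variables together cover exactly {2, 6, 8, 10, 12, 14, 16, 20} — 8 values for 8 variables — and 6 appears only in X's list, so X = 6.
The 7 still-open variables draw from only 7 values {2, 8, 10, 12, 14, 16, 20}, so each is used; only Z can be 8, hence Z = 8.
The 6 still-open variables draw from only 6 values {2, 10, 12, 14, 16, 20}, so each is used; only V can be 14, hence V = 14.
The 5 still-open variables together cover exactly {2, 10, 12, 16, 20} — 5 values for 5 variables — and 20 appears only in Y's list, so Y = 20.
The 2 variables T and W are confined to {2, 16}, which locks those values in; drop them from S.
Determined: V=14, X=6, Y=20, Z=8. The other variables each still have more than one consistent value. That makes 4.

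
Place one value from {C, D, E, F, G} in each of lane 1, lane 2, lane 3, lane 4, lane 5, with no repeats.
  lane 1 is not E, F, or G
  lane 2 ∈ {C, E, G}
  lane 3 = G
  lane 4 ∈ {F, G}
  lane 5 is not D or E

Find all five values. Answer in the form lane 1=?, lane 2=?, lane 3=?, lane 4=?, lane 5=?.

lane 3 must be G (only option left). So lane 2, lane 4, lane 5 can't be G.
lane 4 has just one choice, so lane 4 = F. Remove F from lane 5.
lane 5's domain is down to {C}, so lane 5 = C. Eliminate C elsewhere: lane 1, lane 2.
That leaves lane 1 = D.
That leaves lane 2 = E.

lane 1=D, lane 2=E, lane 3=G, lane 4=F, lane 5=C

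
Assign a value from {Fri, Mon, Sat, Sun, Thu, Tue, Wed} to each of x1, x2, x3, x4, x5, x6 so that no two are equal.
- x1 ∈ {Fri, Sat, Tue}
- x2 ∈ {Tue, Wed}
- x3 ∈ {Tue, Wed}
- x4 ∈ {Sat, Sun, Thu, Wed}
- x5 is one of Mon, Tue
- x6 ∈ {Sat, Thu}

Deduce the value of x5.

x2 and x3 share exactly the 2 values {Tue, Wed}; by pigeonhole those values go to them, so strike Tue, Wed from x1, x4, x5.
So x5 = Mon.

Mon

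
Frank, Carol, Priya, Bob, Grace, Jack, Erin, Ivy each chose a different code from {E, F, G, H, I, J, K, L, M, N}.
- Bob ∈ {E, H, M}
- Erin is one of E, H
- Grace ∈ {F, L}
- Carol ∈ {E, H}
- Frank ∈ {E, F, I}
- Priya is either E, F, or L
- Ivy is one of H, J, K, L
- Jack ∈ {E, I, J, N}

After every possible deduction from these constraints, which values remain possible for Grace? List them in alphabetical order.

F, L

The 2 variables Carol and Erin are confined to {E, H}, which locks those values in; drop them from Frank, Priya, Bob, Jack, Ivy.
Bob has just one choice, so Bob = M.
The 2 variables Priya and Grace are confined to {F, L}, which locks those values in; drop them from Frank, Ivy.
Frank has just one choice, so Frank = I. So Jack can't be I.
No further eliminations apply; Grace can still be any of F, L.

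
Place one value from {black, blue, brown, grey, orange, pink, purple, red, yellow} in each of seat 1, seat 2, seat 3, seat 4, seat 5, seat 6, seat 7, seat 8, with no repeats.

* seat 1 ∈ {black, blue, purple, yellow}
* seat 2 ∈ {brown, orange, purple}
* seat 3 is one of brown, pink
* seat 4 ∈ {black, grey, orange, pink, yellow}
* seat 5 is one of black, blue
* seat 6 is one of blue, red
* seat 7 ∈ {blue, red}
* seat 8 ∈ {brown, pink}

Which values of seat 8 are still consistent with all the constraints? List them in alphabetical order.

seat 3 and seat 8 share exactly the 2 values {brown, pink}; by pigeonhole those values go to them, so strike brown, pink from seat 2, seat 4.
seat 6 and seat 7 between them cover only {blue, red} — a naked pair. Remove those values from seat 1, seat 5.
That leaves seat 5 = black. Strike black from seat 1, seat 4.
No further eliminations apply; seat 8 can still be any of brown, pink.

brown, pink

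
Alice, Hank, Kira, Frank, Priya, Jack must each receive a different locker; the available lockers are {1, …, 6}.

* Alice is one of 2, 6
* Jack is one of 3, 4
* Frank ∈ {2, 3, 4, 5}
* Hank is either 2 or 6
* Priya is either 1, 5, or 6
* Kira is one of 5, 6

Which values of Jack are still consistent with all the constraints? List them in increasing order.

3, 4

Among the 6 variables, 1 fits only Priya (and all 6 values in {1, 2, 3, 4, 5, 6} must be used), so Priya = 1.
Alice and Hank share exactly the 2 values {2, 6}; by pigeonhole those values go to them, so strike 2, 6 from Kira, Frank.
That leaves Kira = 5. So Frank can't be 5.
No further eliminations apply; Jack can still be any of 3, 4.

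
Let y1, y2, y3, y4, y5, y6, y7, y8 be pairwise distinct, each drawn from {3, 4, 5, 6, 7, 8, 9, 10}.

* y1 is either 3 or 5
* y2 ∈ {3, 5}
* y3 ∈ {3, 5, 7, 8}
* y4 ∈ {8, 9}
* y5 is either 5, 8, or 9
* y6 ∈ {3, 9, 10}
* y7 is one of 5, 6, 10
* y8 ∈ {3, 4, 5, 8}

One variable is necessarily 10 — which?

y6

Among the 8 variables, 4 fits only y8 (and all 8 values in {3, 4, 5, 6, 7, 8, 9, 10} must be used), so y8 = 4.
The 7 still-open variables draw from only 7 values {3, 5, 6, 7, 8, 9, 10}, so each is used; only y7 can be 6, hence y7 = 6.
The 6 still-open variables draw from only 6 values {3, 5, 7, 8, 9, 10}, so each is used; only y3 can be 7, hence y3 = 7.
The 5 still-open variables together cover exactly {3, 5, 8, 9, 10} — 5 values for 5 variables — and 10 appears only in y6's list, so y6 = 10.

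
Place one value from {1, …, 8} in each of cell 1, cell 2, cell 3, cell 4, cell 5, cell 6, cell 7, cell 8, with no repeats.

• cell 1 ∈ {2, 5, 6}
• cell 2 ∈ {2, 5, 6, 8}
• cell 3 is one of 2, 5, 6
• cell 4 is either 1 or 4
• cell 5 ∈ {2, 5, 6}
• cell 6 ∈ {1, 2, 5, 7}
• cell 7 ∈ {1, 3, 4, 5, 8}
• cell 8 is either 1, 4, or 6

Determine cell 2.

Among the 8 variables, 3 fits only cell 7 (and all 8 values in {1, 2, 3, 4, 5, 6, 7, 8} must be used), so cell 7 = 3.
The 7 still-open variables draw from only 7 values {1, 2, 4, 5, 6, 7, 8}, so each is used; only cell 6 can be 7, hence cell 6 = 7.
The 6 still-open variables draw from only 6 values {1, 2, 4, 5, 6, 8}, so each is used; only cell 2 can be 8, hence cell 2 = 8.

8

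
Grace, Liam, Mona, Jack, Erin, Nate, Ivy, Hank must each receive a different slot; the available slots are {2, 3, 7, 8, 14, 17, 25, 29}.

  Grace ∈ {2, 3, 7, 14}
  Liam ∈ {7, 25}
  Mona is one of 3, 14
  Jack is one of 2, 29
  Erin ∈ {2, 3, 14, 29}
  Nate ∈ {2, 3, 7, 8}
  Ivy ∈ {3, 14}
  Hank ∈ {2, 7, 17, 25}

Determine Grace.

7

The 8 variables together cover exactly {2, 3, 7, 8, 14, 17, 25, 29} — 8 values for 8 variables — and 8 appears only in Nate's list, so Nate = 8.
Among the 7 still-open variables, 17 fits only Hank (and all 7 values in {2, 3, 7, 14, 17, 25, 29} must be used), so Hank = 17.
The 6 still-open variables draw from only 6 values {2, 3, 7, 14, 25, 29}, so each is used; only Liam can be 25, hence Liam = 25.
Among the 5 still-open variables, 7 fits only Grace (and all 5 values in {2, 3, 7, 14, 29} must be used), so Grace = 7.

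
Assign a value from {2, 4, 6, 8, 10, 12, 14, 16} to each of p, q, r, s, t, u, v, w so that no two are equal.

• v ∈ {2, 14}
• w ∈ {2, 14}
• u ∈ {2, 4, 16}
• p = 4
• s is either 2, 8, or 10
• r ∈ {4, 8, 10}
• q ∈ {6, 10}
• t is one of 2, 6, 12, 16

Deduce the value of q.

6

p must be 4 (only option left). Eliminate 4 elsewhere: r, u.
The 7 still-open variables together cover exactly {2, 6, 8, 10, 12, 14, 16} — 7 values for 7 variables — and 12 appears only in t's list, so t = 12.
The 6 still-open variables draw from only 6 values {2, 6, 8, 10, 14, 16}, so each is used; only q can be 6, hence q = 6.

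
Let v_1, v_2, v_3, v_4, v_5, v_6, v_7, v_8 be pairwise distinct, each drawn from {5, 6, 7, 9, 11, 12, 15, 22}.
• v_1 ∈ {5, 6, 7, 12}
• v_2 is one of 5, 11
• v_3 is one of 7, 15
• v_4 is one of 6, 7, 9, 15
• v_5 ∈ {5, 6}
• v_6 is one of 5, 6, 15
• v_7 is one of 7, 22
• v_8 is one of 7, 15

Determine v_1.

12

The 8 variables draw from only 8 values {5, 6, 7, 9, 11, 12, 15, 22}, so each is used; only v_4 can be 9, hence v_4 = 9.
The 7 still-open variables together cover exactly {5, 6, 7, 11, 12, 15, 22} — 7 values for 7 variables — and 11 appears only in v_2's list, so v_2 = 11.
The 6 still-open variables together cover exactly {5, 6, 7, 12, 15, 22} — 6 values for 6 variables — and 12 appears only in v_1's list, so v_1 = 12.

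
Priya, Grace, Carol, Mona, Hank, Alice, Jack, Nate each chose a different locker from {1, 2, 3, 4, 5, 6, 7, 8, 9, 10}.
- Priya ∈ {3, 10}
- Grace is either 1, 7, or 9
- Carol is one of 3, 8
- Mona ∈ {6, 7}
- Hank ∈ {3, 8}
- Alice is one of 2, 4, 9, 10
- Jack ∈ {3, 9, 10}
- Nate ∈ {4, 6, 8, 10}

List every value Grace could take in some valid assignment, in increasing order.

Carol and Hank between them cover only {3, 8} — a naked pair. Remove those values from Priya, Jack, Nate.
That leaves Priya = 10. Eliminate 10 elsewhere: Alice, Jack, Nate.
Jack's domain is down to {9}, so Jack = 9. Strike 9 from Grace, Alice.
No further eliminations apply; Grace can still be any of 1, 7.

1, 7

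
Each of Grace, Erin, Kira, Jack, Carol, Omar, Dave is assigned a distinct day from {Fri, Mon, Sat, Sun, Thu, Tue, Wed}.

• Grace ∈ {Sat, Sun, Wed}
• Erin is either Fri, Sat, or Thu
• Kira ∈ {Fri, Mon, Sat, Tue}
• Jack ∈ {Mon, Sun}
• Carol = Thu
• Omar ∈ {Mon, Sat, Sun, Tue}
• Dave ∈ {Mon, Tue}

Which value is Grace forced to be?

Wed

Carol has just one choice, so Carol = Thu. Eliminate Thu elsewhere: Erin.
The 6 still-open variables together cover exactly {Fri, Mon, Sat, Sun, Tue, Wed} — 6 values for 6 variables — and Wed appears only in Grace's list, so Grace = Wed.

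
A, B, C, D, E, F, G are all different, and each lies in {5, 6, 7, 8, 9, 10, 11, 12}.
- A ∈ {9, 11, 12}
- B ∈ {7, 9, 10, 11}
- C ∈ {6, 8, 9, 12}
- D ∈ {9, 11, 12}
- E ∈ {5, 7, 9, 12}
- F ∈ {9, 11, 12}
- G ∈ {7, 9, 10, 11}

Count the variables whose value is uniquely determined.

1

The 3 variables A, D, F are confined to {9, 11, 12}, which locks those values in; drop them from B, C, E, G.
B and G between them cover only {7, 10} — a naked pair. Remove those values from E.
E must be 5 (only option left).
Determined: E=5. The other variables each still have more than one consistent value. That makes 1.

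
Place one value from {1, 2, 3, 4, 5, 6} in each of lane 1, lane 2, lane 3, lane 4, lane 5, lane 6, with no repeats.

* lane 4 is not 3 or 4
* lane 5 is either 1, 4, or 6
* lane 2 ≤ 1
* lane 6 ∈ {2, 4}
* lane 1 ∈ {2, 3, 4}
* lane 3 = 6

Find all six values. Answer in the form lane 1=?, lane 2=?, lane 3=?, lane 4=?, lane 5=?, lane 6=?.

lane 2's domain is down to {1}, so lane 2 = 1. Remove 1 from lane 4, lane 5.
lane 3 has just one choice, so lane 3 = 6. Remove 6 from lane 4, lane 5.
lane 5 has just one choice, so lane 5 = 4. Eliminate 4 elsewhere: lane 1, lane 6.
lane 6 must be 2 (only option left). Remove 2 from lane 1, lane 4.
That leaves lane 1 = 3.
That leaves lane 4 = 5.

lane 1=3, lane 2=1, lane 3=6, lane 4=5, lane 5=4, lane 6=2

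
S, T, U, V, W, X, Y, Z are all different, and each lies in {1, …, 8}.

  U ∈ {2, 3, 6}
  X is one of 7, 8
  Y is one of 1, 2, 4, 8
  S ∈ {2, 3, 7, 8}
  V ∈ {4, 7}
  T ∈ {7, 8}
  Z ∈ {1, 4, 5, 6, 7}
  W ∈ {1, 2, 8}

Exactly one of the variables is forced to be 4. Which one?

The 8 variables draw from only 8 values {1, 2, 3, 4, 5, 6, 7, 8}, so each is used; only Z can be 5, hence Z = 5.
Among the 7 still-open variables, 6 fits only U (and all 7 values in {1, 2, 3, 4, 6, 7, 8} must be used), so U = 6.
The 6 still-open variables draw from only 6 values {1, 2, 3, 4, 7, 8}, so each is used; only S can be 3, hence S = 3.
The 2 variables T and X are confined to {7, 8}, which locks those values in; drop them from V, W, Y.
So 4 goes to V.

V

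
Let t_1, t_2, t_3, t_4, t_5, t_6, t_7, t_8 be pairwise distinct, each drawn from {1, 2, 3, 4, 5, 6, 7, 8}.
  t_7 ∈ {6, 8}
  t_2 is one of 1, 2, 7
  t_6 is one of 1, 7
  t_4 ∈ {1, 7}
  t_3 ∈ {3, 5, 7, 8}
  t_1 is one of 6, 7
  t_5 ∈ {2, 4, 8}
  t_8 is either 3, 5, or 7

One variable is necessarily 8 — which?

t_7

The 8 variables together cover exactly {1, 2, 3, 4, 5, 6, 7, 8} — 8 values for 8 variables — and 4 appears only in t_5's list, so t_5 = 4.
The 7 still-open variables together cover exactly {1, 2, 3, 5, 6, 7, 8} — 7 values for 7 variables — and 2 appears only in t_2's list, so t_2 = 2.
t_4 and t_6 share exactly the 2 values {1, 7}; by pigeonhole those values go to them, so strike 1, 7 from t_1, t_3, t_8.
t_1 has just one choice, so t_1 = 6. Strike 6 from t_7.
So 8 goes to t_7.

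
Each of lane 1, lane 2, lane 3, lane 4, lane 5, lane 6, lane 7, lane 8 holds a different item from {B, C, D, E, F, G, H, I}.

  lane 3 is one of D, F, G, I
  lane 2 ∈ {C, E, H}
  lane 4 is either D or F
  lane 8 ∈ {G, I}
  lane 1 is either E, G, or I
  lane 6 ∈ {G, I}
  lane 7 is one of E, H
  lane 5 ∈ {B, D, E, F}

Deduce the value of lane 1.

E

The 8 variables together cover exactly {B, C, D, E, F, G, H, I} — 8 values for 8 variables — and B appears only in lane 5's list, so lane 5 = B.
The 7 still-open variables draw from only 7 values {C, D, E, F, G, H, I}, so each is used; only lane 2 can be C, hence lane 2 = C.
The 6 still-open variables together cover exactly {D, E, F, G, H, I} — 6 values for 6 variables — and H appears only in lane 7's list, so lane 7 = H.
Among the 5 still-open variables, E fits only lane 1 (and all 5 values in {D, E, F, G, I} must be used), so lane 1 = E.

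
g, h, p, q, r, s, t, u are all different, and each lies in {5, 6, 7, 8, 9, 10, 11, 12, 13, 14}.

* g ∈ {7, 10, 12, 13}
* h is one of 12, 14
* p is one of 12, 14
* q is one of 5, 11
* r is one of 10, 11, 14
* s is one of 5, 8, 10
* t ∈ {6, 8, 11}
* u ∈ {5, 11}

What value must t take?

The 2 variables h and p are confined to {12, 14}, which locks those values in; drop them from g, r.
q and u share exactly the 2 values {5, 11}; by pigeonhole those values go to them, so strike 5, 11 from r, s, t.
r must be 10 (only option left). So g, s can't be 10.
s has just one choice, so s = 8. So t can't be 8.
So t = 6.

6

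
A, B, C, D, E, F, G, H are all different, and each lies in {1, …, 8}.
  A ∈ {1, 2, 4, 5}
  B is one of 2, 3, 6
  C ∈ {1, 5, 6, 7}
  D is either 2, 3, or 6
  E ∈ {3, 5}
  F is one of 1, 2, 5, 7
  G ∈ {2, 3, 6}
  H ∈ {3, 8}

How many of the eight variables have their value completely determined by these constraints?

Among the 8 variables, 4 fits only A (and all 8 values in {1, 2, 3, 4, 5, 6, 7, 8} must be used), so A = 4.
Among the 7 still-open variables, 8 fits only H (and all 7 values in {1, 2, 3, 5, 6, 7, 8} must be used), so H = 8.
B, D, G share exactly the 3 values {2, 3, 6}; by pigeonhole those values go to them, so strike 2, 3, 6 from C, E, F.
E must be 5 (only option left). Remove 5 from C, F.
Determined: A=4, E=5, H=8. The other variables each still have more than one consistent value. That makes 3.

3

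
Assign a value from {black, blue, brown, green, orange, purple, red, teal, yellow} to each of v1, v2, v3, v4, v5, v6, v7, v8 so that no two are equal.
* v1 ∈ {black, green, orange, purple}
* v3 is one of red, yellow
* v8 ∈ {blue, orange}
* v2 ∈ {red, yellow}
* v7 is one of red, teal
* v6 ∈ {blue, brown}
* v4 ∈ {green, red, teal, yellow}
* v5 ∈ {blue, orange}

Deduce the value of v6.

brown

v2 and v3 between them cover only {red, yellow} — a naked pair. Remove those values from v4, v7.
v7 must be teal (only option left). Eliminate teal elsewhere: v4.
v4's domain is down to {green}, so v4 = green. Remove green from v1.
The 2 variables v5 and v8 are confined to {blue, orange}, which locks those values in; drop them from v1, v6.
So v6 = brown.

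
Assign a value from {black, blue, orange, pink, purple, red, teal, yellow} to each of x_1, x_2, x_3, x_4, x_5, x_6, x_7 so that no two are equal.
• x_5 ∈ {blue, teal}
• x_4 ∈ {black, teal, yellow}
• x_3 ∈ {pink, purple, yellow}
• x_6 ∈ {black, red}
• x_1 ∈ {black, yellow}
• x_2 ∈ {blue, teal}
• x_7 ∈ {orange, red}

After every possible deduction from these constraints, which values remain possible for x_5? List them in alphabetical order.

blue, teal

x_2 and x_5 share exactly the 2 values {blue, teal}; by pigeonhole those values go to them, so strike blue, teal from x_4.
x_1 and x_4 between them cover only {black, yellow} — a naked pair. Remove those values from x_3, x_6.
That leaves x_6 = red. Remove red from x_7.
That leaves x_7 = orange.
No further eliminations apply; x_5 can still be any of blue, teal.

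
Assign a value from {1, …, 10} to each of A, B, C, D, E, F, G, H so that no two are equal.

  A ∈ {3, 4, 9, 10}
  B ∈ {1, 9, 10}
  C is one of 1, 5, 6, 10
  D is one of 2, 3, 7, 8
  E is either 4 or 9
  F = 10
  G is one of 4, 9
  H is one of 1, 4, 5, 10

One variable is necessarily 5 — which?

H

F has just one choice, so F = 10. So A, B, C, H can't be 10.
E and G between them cover only {4, 9} — a naked pair. Remove those values from A, B, H.
A must be 3 (only option left). Strike 3 from D.
B must be 1 (only option left). Eliminate 1 elsewhere: C, H.
So 5 goes to H.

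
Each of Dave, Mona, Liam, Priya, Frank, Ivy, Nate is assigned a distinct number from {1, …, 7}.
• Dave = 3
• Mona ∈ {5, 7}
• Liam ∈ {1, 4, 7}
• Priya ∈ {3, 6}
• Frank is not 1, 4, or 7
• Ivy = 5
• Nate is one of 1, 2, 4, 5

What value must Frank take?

2

Dave's domain is down to {3}, so Dave = 3. Strike 3 from Priya, Frank.
Priya's domain is down to {6}, so Priya = 6. So Frank can't be 6.
Ivy has just one choice, so Ivy = 5. Eliminate 5 elsewhere: Mona, Frank, Nate.
So Frank = 2.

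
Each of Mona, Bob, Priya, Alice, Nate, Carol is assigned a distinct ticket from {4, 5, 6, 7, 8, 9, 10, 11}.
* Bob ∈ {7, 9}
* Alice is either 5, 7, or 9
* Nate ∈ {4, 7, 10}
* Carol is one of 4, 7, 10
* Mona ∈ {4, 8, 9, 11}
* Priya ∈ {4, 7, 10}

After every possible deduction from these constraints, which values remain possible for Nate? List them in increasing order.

The 3 variables Priya, Nate, Carol are confined to {4, 7, 10}, which locks those values in; drop them from Mona, Bob, Alice.
Bob's domain is down to {9}, so Bob = 9. So Mona, Alice can't be 9.
That leaves Alice = 5.
No further eliminations apply; Nate can still be any of 4, 7, 10.

4, 7, 10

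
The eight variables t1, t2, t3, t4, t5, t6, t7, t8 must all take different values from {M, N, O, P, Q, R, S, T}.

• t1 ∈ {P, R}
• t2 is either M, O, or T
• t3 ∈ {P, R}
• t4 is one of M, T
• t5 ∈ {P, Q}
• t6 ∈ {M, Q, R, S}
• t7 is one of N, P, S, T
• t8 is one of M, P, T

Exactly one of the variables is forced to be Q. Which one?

Among the 8 variables, N fits only t7 (and all 8 values in {M, N, O, P, Q, R, S, T} must be used), so t7 = N.
The 7 still-open variables draw from only 7 values {M, O, P, Q, R, S, T}, so each is used; only t2 can be O, hence t2 = O.
Among the 6 still-open variables, S fits only t6 (and all 6 values in {M, P, Q, R, S, T} must be used), so t6 = S.
Among the 5 still-open variables, Q fits only t5 (and all 5 values in {M, P, Q, R, T} must be used), so t5 = Q.

t5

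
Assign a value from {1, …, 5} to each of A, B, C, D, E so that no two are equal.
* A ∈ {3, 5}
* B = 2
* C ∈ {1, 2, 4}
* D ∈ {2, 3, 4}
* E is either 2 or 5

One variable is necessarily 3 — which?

A

B has just one choice, so B = 2. So C, D, E can't be 2.
That leaves E = 5. So A can't be 5.
So 3 goes to A.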